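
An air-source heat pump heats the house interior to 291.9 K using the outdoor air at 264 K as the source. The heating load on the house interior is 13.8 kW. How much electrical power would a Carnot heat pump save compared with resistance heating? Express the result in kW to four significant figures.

12.48 kW

The reservoir spacing is ΔT = 291.9 − 264 = 27.90 K.
COP_Carnot = T_H/ΔT = 291.90/27.90 = 10.46.
Resistance heating needs Ẇ_res = Q̇_H = 13.80 kW; the reversible heat pump needs only Ẇ_hp = Q̇_H/COP = 1.319 kW.
Saving = 13.80 − 1.319 = 12.48 kW.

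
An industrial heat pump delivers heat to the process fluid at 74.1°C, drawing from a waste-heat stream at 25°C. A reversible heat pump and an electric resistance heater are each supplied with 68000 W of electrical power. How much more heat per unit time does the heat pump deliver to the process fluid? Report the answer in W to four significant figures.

412900 W

In absolute terms T_C = 298.15 K and T_H = 347.25 K, so ΔT = 49.10 K.
COP_Carnot = T_H/ΔT = 347.25/49.10 = 7.072.
The heat pump delivers Q̇_H = COP × Ẇ = 480900 W; the resistance heater delivers Ẇ = 68000 W.
Extra = (COP − 1)·Ẇ = 412900 W.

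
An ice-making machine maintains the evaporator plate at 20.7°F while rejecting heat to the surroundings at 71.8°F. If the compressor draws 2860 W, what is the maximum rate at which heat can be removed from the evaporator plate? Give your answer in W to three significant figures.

In absolute terms T_C = 266.87 K and T_H = 295.26 K, so ΔT = 28.39 K.
COP_Carnot = T_C/ΔT = 266.87/28.39 = 9.401.
Q̇_max = COP_Carnot × Ẇ = 9.401 × 2860 W = 26890 W.

26900 W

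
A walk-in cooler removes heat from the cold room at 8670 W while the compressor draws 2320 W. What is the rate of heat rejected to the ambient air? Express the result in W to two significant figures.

11000 W

For a cyclic device the first law requires Q̇_H = Q̇_C + Ẇ.
Q̇_H = Q̇_C + Ẇ = 10990 W.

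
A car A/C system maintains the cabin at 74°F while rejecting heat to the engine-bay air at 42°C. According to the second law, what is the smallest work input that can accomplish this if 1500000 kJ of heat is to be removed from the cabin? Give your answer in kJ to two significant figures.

94000 kJ

In absolute terms T_C = 296.48 K and T_H = 315.15 K, so ΔT = 18.67 K.
The reversible limit is COP_R = T_C/ΔT = 15.88, so W_min = Q_C/COP = Q_C·ΔT/T_C.
W_min = 1500000 × 18.67/296.48 = 94440 kJ.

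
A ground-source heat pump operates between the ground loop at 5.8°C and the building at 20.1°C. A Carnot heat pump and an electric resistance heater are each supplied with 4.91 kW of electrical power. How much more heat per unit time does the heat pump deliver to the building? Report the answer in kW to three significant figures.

95.8 kW

In absolute terms T_C = 278.95 K and T_H = 293.25 K, so ΔT = 14.30 K.
COP_Carnot = T_H/ΔT = 293.25/14.30 = 20.51.
The heat pump delivers Q̇_H = COP × Ẇ = 100.7 kW; the resistance heater delivers Ẇ = 4.910 kW.
Extra = (COP − 1)·Ẇ = 95.78 kW.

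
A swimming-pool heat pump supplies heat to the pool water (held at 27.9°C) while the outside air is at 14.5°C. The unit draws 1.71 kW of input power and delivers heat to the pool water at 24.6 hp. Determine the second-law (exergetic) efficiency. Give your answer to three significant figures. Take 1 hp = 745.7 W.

Converting, Q̇_H = 24.60 hp = 18.34 kW, so COP_actual = Q̇_H/Ẇ = 18.34/1.710 = 10.73.
In absolute terms T_C = 287.65 K and T_H = 301.05 K, so ΔT = 13.40 K.
COP_Carnot = T_H/ΔT = 301.05/13.40 = 22.47.
η_II = COP_actual/COP_Carnot = 10.73/22.47 = 0.4775.

0.477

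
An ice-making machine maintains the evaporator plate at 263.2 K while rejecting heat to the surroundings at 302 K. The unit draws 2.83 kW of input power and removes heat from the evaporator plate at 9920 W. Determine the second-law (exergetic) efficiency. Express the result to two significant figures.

Converting, Q̇_C = 9920 W = 9.920 kW, so COP_actual = Q̇_C/Ẇ = 9.920/2.830 = 3.505.
The reservoir spacing is ΔT = 302 − 263.2 = 38.80 K.
COP_Carnot = T_C/ΔT = 263.20/38.80 = 6.784.
η_II = COP_actual/COP_Carnot = 3.505/6.784 = 0.5167.

0.52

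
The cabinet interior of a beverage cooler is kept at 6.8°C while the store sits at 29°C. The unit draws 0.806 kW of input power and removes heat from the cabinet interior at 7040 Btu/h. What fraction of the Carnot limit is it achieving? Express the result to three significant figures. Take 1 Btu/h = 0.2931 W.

Converting, Q̇_C = 7040 Btu/h = 2.063 kW, so COP_actual = Q̇_C/Ẇ = 2.063/0.8060 = 2.560.
In absolute terms T_C = 279.95 K and T_H = 302.15 K, so ΔT = 22.20 K.
COP_Carnot = T_C/ΔT = 279.95/22.20 = 12.61.
η_II = COP_actual/COP_Carnot = 2.560/12.61 = 0.2030.

0.203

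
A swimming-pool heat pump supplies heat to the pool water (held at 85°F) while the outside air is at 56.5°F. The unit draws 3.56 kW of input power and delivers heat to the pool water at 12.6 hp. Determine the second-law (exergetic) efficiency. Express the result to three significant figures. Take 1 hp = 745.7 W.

Converting, Q̇_H = 12.60 hp = 9.396 kW, so COP_actual = Q̇_H/Ẇ = 9.396/3.560 = 2.639.
In absolute terms T_C = 286.76 K and T_H = 302.59 K, so ΔT = 15.83 K.
COP_Carnot = T_H/ΔT = 302.59/15.83 = 19.11.
η_II = COP_actual/COP_Carnot = 2.639/19.11 = 0.1381.

0.138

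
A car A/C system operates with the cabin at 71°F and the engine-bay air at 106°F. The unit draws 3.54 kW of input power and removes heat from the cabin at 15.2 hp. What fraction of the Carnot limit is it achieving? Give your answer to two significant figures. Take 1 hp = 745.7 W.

0.21

Converting, Q̇_C = 15.20 hp = 11.33 kW, so COP_actual = Q̇_C/Ẇ = 11.33/3.540 = 3.202.
In absolute terms T_C = 294.82 K and T_H = 314.26 K, so ΔT = 19.44 K.
COP_Carnot = T_C/ΔT = 294.82/19.44 = 15.16.
η_II = COP_actual/COP_Carnot = 3.202/15.16 = 0.2112.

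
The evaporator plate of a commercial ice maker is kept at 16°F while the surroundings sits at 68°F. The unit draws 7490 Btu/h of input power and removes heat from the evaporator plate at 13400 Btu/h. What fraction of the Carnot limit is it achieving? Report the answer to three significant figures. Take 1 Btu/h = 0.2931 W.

0.196

COP_actual = Q̇_C/Ẇ = 13400/7490 = 1.789.
In absolute terms T_C = 264.26 K and T_H = 293.15 K, so ΔT = 28.89 K.
COP_Carnot = T_C/ΔT = 264.26/28.89 = 9.148.
η_II = COP_actual/COP_Carnot = 1.789/9.148 = 0.1956.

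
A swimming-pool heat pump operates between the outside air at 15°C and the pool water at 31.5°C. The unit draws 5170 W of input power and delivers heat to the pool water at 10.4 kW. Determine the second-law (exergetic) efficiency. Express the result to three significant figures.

0.109

Converting, Q̇_H = 10.40 kW = 10400 W, so COP_actual = Q̇_H/Ẇ = 10400/5170 = 2.012.
In absolute terms T_C = 288.15 K and T_H = 304.65 K, so ΔT = 16.50 K.
COP_Carnot = T_H/ΔT = 304.65/16.50 = 18.46.
η_II = COP_actual/COP_Carnot = 2.012/18.46 = 0.1089.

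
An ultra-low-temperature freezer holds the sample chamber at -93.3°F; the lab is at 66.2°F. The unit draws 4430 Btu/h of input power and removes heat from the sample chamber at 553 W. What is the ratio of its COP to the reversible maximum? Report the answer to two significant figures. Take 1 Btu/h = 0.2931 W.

Converting, Q̇_C = 553.0 W = 1887 Btu/h, so COP_actual = Q̇_C/Ẇ = 1887/4430 = 0.4259.
In absolute terms T_C = 203.54 K and T_H = 292.15 K, so ΔT = 88.61 K.
COP_Carnot = T_C/ΔT = 203.54/88.61 = 2.297.
η_II = COP_actual/COP_Carnot = 0.4259/2.297 = 0.1854.

0.19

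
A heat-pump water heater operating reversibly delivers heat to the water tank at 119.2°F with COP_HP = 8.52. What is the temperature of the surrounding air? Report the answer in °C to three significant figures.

COP_HP = T_H/(T_H − T_C) gives T_H − T_C = T_H/COP.
With T_H = 321.59 K, T_C = 321.59 × (1 − 1/8.52) = 283.85 K.
Converting, 283.85 K = 10.70°C.

10.7 °C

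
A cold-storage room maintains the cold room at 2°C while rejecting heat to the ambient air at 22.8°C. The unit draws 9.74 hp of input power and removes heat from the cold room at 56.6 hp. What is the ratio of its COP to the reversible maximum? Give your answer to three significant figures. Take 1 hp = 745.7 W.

COP_actual = Q̇_C/Ẇ = 56.60/9.740 = 5.811.
In absolute terms T_C = 275.15 K and T_H = 295.95 K, so ΔT = 20.80 K.
COP_Carnot = T_C/ΔT = 275.15/20.80 = 13.23.
η_II = COP_actual/COP_Carnot = 5.811/13.23 = 0.4393.

0.439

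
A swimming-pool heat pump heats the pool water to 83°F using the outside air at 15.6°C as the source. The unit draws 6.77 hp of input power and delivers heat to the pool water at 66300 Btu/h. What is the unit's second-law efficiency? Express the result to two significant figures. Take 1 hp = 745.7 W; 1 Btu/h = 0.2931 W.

Converting, Q̇_H = 66300 Btu/h = 26.06 hp, so COP_actual = Q̇_H/Ẇ = 26.06/6.770 = 3.849.
In absolute terms T_C = 288.75 K and T_H = 301.48 K, so ΔT = 12.73 K.
COP_Carnot = T_H/ΔT = 301.48/12.73 = 23.68.
η_II = COP_actual/COP_Carnot = 3.849/23.68 = 0.1626.

0.16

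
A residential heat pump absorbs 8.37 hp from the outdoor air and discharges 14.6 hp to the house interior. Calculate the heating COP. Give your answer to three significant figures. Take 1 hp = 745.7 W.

The first law gives Q̇_H = Q̇_C + Ẇ, so the three rates are Q̇_C = 8.370, Q̇_H = 14.60, Ẇ = 6.230 hp.
COP_HP = Q̇_H/Ẇ = 14.60/6.230 = 2.343.

2.34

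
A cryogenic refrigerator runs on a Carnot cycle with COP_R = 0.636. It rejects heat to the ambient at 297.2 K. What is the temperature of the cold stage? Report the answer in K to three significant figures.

116 K

For a Carnot refrigerator COP_R = T_C/(T_H − T_C), so T_C = COP·T_H/(1 + COP).
With T_H = 297.20 K, T_C = 0.636 × 297.20/1.636 = 115.54 K.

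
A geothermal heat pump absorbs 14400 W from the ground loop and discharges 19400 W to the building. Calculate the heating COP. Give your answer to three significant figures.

The first law gives Q̇_H = Q̇_C + Ẇ, so the three rates are Q̇_C = 14400, Q̇_H = 19400, Ẇ = 5000 W.
COP_HP = Q̇_H/Ẇ = 19400/5000 = 3.880.

3.88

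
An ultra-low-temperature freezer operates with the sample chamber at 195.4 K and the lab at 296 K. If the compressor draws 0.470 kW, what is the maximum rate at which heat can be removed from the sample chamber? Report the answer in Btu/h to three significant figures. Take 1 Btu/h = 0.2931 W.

The reservoir spacing is ΔT = 296 − 195.4 = 100.6 K.
COP_Carnot = T_C/ΔT = 195.40/100.6 = 1.942.
Q̇_max = COP_Carnot × Ẇ = 1.942 × 0.4700 kW = 0.9129 kW = 3115 Btu/h.

3110 Btu/h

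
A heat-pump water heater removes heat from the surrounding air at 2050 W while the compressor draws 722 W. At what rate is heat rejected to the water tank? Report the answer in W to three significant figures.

2770 W

For a cyclic device the first law requires Q̇_H = Q̇_C + Ẇ.
Q̇_H = Q̇_C + Ẇ = 2772 W.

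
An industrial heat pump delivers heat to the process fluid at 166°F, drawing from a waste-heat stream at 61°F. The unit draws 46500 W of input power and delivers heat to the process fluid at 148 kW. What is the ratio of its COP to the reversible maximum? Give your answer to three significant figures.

Converting, Q̇_H = 148.0 kW = 148000 W, so COP_actual = Q̇_H/Ẇ = 148000/46500 = 3.183.
In absolute terms T_C = 289.26 K and T_H = 347.59 K, so ΔT = 58.33 K.
COP_Carnot = T_H/ΔT = 347.59/58.33 = 5.959.
η_II = COP_actual/COP_Carnot = 3.183/5.959 = 0.5341.

0.534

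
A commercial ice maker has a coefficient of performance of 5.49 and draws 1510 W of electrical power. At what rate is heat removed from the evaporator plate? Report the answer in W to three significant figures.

8290 W

Q̇_C = COP × Ẇ = 5.49 × 1510 = 8290 W.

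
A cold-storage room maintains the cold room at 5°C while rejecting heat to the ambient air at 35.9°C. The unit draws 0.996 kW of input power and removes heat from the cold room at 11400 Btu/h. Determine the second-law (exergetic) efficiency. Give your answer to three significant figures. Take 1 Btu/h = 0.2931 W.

0.373

Converting, Q̇_C = 11400 Btu/h = 3.341 kW, so COP_actual = Q̇_C/Ẇ = 3.341/0.9960 = 3.355.
In absolute terms T_C = 278.15 K and T_H = 309.05 K, so ΔT = 30.90 K.
COP_Carnot = T_C/ΔT = 278.15/30.90 = 9.002.
η_II = COP_actual/COP_Carnot = 3.355/9.002 = 0.3727.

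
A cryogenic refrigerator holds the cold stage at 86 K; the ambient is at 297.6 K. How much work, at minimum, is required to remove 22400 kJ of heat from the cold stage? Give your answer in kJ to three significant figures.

55100 kJ

The reservoir spacing is ΔT = 297.6 − 86 = 211.6 K.
The reversible limit is COP_R = T_C/ΔT = 0.4064, so W_min = Q_C/COP = Q_C·ΔT/T_C.
W_min = 22400 × 211.6/86.00 = 55110 kJ.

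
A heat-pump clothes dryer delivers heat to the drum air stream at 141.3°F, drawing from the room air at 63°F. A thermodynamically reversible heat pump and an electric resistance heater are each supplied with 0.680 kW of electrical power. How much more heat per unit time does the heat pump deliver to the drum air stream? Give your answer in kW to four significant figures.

4.539 kW

In absolute terms T_C = 290.37 K and T_H = 333.87 K, so ΔT = 43.50 K.
COP_Carnot = T_H/ΔT = 333.87/43.50 = 7.675.
The heat pump delivers Q̇_H = COP × Ẇ = 5.219 kW; the resistance heater delivers Ẇ = 0.6800 kW.
Extra = (COP − 1)·Ẇ = 4.539 kW.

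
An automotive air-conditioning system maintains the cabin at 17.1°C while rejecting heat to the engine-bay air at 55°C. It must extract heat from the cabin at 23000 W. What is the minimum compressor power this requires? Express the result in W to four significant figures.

3003 W

In absolute terms T_C = 290.25 K and T_H = 328.15 K, so ΔT = 37.90 K.
COP_Carnot = T_C/ΔT = 290.25/37.90 = 7.658.
Ẇ_min = Q̇/COP_Carnot = 23000/7.658 = 3003 W.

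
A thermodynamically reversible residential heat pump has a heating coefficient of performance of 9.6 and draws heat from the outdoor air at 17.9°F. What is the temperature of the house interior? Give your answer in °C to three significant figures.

COP_HP = T_H/(T_H − T_C) rearranges to T_H = COP·T_C/(COP − 1).
With T_C = 265.32 K, T_H = 9.6 × 265.32/8.600 = 296.17 K.
Converting, 296.17 K = 23.02°C.

23.0 °C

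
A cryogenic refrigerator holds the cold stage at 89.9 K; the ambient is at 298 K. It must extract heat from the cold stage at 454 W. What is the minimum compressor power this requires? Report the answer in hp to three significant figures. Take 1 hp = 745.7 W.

1.41 hp

The reservoir spacing is ΔT = 298 − 89.9 = 208.1 K.
COP_Carnot = T_C/ΔT = 89.90/208.1 = 0.4320.
Ẇ_min = Q̇/COP_Carnot = 454.0/0.4320 = 1051 W = 1.409 hp.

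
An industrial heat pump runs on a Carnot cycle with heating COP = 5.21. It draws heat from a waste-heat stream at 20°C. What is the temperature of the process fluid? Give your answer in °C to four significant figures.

89.63 °C

COP_HP = T_H/(T_H − T_C) rearranges to T_H = COP·T_C/(COP − 1).
With T_C = 293.15 K, T_H = 5.21 × 293.15/4.210 = 362.78 K.
Converting, 362.78 K = 89.63°C.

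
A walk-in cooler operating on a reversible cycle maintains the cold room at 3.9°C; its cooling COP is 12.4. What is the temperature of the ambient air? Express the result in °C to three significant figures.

26.2 °C

COP_R = T_C/(T_H − T_C) gives T_H − T_C = T_C/COP.
With T_C = 277.05 K, T_H = 277.05 × (1 + 1/12.4) = 299.39 K.
Converting, 299.39 K = 26.24°C.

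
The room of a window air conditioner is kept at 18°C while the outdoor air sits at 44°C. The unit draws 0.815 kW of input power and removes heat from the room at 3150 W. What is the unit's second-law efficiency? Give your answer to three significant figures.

Converting, Q̇_C = 3150 W = 3.150 kW, so COP_actual = Q̇_C/Ẇ = 3.150/0.8150 = 3.865.
In absolute terms T_C = 291.15 K and T_H = 317.15 K, so ΔT = 26.00 K.
COP_Carnot = T_C/ΔT = 291.15/26.00 = 11.20.
η_II = COP_actual/COP_Carnot = 3.865/11.20 = 0.3452.

0.345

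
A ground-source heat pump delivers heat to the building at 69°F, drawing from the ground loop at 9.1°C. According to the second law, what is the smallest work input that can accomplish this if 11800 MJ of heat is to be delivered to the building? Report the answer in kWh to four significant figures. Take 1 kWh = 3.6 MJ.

127.8 kWh

In absolute terms T_C = 282.25 K and T_H = 293.71 K, so ΔT = 11.46 K.
The reversible limit is COP_HP = T_H/ΔT = 25.64, so W_min = Q_H/COP = Q_H·ΔT/T_H.
W_min = 11800 × 11.46/293.71 = 460.2 MJ = 127.8 kWh.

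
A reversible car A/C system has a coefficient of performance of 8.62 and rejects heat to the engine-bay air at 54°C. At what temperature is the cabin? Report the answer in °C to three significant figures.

20.0 °C

For a Carnot refrigerator COP_R = T_C/(T_H − T_C), so T_C = COP·T_H/(1 + COP).
With T_H = 327.15 K, T_C = 8.62 × 327.15/9.620 = 293.14 K.
Converting, 293.14 K = 19.99°C.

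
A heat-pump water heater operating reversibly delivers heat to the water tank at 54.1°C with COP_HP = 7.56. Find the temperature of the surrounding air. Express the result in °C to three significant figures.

10.8 °C

COP_HP = T_H/(T_H − T_C) gives T_H − T_C = T_H/COP.
With T_H = 327.25 K, T_C = 327.25 × (1 − 1/7.56) = 283.96 K.
Converting, 283.96 K = 10.81°C.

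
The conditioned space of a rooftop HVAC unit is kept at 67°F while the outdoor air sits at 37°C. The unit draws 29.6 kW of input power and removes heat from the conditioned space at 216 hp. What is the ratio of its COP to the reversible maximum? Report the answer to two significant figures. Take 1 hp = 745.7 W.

Converting, Q̇_C = 216.0 hp = 161.1 kW, so COP_actual = Q̇_C/Ẇ = 161.1/29.60 = 5.442.
In absolute terms T_C = 292.59 K and T_H = 310.15 K, so ΔT = 17.56 K.
COP_Carnot = T_C/ΔT = 292.59/17.56 = 16.67.
η_II = COP_actual/COP_Carnot = 5.442/16.67 = 0.3265.

0.33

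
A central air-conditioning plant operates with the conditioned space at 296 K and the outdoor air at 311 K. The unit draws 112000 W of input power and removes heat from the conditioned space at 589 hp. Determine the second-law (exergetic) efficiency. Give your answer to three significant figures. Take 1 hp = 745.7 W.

Converting, Q̇_C = 589.0 hp = 439200 W, so COP_actual = Q̇_C/Ẇ = 439200/112000 = 3.922.
The reservoir spacing is ΔT = 311 − 296 = 15.00 K.
COP_Carnot = T_C/ΔT = 296.00/15.00 = 19.73.
η_II = COP_actual/COP_Carnot = 3.922/19.73 = 0.1987.

0.199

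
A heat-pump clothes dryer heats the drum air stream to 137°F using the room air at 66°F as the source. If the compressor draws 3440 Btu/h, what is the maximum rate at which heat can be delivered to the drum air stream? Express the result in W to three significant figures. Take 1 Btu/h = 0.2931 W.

In absolute terms T_C = 292.04 K and T_H = 331.48 K, so ΔT = 39.44 K.
COP_Carnot = T_H/ΔT = 331.48/39.44 = 8.404.
Q̇_max = COP_Carnot × Ẇ = 8.404 × 3440 Btu/h = 28910 Btu/h = 8473 W.

8470 W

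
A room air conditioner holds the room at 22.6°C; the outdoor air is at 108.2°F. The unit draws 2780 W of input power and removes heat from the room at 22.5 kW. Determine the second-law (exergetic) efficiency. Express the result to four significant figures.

0.5400

Converting, Q̇_C = 22.50 kW = 22500 W, so COP_actual = Q̇_C/Ẇ = 22500/2780 = 8.094.
In absolute terms T_C = 295.75 K and T_H = 315.48 K, so ΔT = 19.73 K.
COP_Carnot = T_C/ΔT = 295.75/19.73 = 14.99.
η_II = COP_actual/COP_Carnot = 8.094/14.99 = 0.5400.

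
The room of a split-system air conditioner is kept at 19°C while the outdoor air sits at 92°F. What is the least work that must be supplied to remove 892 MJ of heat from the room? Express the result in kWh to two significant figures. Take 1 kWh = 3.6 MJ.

12 kWh

In absolute terms T_C = 292.15 K and T_H = 306.48 K, so ΔT = 14.33 K.
The reversible limit is COP_R = T_C/ΔT = 20.38, so W_min = Q_C/COP = Q_C·ΔT/T_C.
W_min = 892.0 × 14.33/292.15 = 43.76 MJ = 12.16 kWh.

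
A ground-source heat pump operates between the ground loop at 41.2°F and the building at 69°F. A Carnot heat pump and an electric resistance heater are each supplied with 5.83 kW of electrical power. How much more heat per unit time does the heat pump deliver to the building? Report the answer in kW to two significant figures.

In absolute terms T_C = 278.26 K and T_H = 293.71 K, so ΔT = 15.44 K.
COP_Carnot = T_H/ΔT = 293.71/15.44 = 19.02.
The heat pump delivers Q̇_H = COP × Ẇ = 110.9 kW; the resistance heater delivers Ẇ = 5.830 kW.
Extra = (COP − 1)·Ẇ = 105.0 kW.

110 kW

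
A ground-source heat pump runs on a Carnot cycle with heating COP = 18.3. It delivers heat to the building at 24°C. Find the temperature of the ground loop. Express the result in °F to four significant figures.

45.97 °F

COP_HP = T_H/(T_H − T_C) gives T_H − T_C = T_H/COP.
With T_H = 297.15 K, T_C = 297.15 × (1 − 1/18.3) = 280.91 K.
Converting, 280.91 K = 45.97°F.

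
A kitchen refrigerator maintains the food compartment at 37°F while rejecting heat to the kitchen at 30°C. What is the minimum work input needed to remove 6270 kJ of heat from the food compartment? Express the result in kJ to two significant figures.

In absolute terms T_C = 275.93 K and T_H = 303.15 K, so ΔT = 27.22 K.
The reversible limit is COP_R = T_C/ΔT = 10.14, so W_min = Q_C/COP = Q_C·ΔT/T_C.
W_min = 6270 × 27.22/275.93 = 618.6 kJ.

620 kJ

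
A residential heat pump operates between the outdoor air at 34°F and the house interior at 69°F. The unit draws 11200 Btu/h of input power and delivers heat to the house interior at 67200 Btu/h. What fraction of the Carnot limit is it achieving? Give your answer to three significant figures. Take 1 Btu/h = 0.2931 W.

COP_actual = Q̇_H/Ẇ = 67200/11200 = 6.000.
In absolute terms T_C = 274.26 K and T_H = 293.71 K, so ΔT = 19.44 K.
COP_Carnot = T_H/ΔT = 293.71/19.44 = 15.10.
η_II = COP_actual/COP_Carnot = 6.000/15.10 = 0.3972.

0.397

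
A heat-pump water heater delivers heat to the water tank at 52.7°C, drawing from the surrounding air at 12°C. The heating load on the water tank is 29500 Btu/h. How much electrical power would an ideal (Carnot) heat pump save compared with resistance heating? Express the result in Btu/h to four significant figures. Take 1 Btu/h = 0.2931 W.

25820 Btu/h

In absolute terms T_C = 285.15 K and T_H = 325.85 K, so ΔT = 40.70 K.
COP_Carnot = T_H/ΔT = 325.85/40.70 = 8.006.
Resistance heating needs Ẇ_res = Q̇_H = 29500 Btu/h; the reversible heat pump needs only Ẇ_hp = Q̇_H/COP = 3685 Btu/h.
Saving = 29500 − 3685 = 25820 Btu/h.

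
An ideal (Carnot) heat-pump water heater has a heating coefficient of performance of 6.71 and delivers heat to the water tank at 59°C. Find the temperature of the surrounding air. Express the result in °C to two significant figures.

9.5 °C

COP_HP = T_H/(T_H − T_C) gives T_H − T_C = T_H/COP.
With T_H = 332.15 K, T_C = 332.15 × (1 − 1/6.71) = 282.65 K.
Converting, 282.65 K = 9.50°C.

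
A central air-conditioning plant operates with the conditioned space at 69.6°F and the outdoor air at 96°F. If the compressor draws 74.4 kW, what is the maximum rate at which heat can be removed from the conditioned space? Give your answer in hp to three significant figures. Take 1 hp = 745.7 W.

In absolute terms T_C = 294.04 K and T_H = 308.71 K, so ΔT = 14.67 K.
COP_Carnot = T_C/ΔT = 294.04/14.67 = 20.05.
Q̇_max = COP_Carnot × Ẇ = 20.05 × 74.40 kW = 1492 kW = 2000 hp.

2000 hp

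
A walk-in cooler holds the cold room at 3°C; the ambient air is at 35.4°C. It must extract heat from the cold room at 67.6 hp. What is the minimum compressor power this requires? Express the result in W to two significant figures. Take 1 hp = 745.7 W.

5900 W

In absolute terms T_C = 276.15 K and T_H = 308.55 K, so ΔT = 32.40 K.
COP_Carnot = T_C/ΔT = 276.15/32.40 = 8.523.
Ẇ_min = Q̇/COP_Carnot = 67.60/8.523 = 7.931 hp = 5914 W.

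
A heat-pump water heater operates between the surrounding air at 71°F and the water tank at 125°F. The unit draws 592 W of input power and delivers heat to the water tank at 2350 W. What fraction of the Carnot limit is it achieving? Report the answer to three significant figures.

COP_actual = Q̇_H/Ẇ = 2350/592.0 = 3.970.
In absolute terms T_C = 294.82 K and T_H = 324.82 K, so ΔT = 30.00 K.
COP_Carnot = T_H/ΔT = 324.82/30.00 = 10.83.
η_II = COP_actual/COP_Carnot = 3.970/10.83 = 0.3666.

0.367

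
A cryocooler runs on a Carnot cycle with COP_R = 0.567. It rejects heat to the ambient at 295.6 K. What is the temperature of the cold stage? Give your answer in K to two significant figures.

For a Carnot refrigerator COP_R = T_C/(T_H − T_C), so T_C = COP·T_H/(1 + COP).
With T_H = 295.60 K, T_C = 0.567 × 295.60/1.567 = 106.96 K.

110 K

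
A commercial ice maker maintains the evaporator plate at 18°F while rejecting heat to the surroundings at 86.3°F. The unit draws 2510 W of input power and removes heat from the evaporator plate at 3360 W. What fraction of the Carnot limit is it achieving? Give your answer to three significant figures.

0.191

COP_actual = Q̇_C/Ẇ = 3360/2510 = 1.339.
In absolute terms T_C = 265.37 K and T_H = 303.32 K, so ΔT = 37.94 K.
COP_Carnot = T_C/ΔT = 265.37/37.94 = 6.994.
η_II = COP_actual/COP_Carnot = 1.339/6.994 = 0.1914.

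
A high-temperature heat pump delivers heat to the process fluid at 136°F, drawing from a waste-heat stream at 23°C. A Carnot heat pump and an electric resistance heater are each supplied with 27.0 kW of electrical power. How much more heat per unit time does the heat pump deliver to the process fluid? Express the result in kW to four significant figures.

In absolute terms T_C = 296.15 K and T_H = 330.93 K, so ΔT = 34.78 K.
COP_Carnot = T_H/ΔT = 330.93/34.78 = 9.515.
The heat pump delivers Q̇_H = COP × Ẇ = 256.9 kW; the resistance heater delivers Ẇ = 27.00 kW.
Extra = (COP − 1)·Ẇ = 229.9 kW.

229.9 kW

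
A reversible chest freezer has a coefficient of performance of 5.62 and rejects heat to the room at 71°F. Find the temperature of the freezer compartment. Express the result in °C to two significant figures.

-23 °C

For a Carnot refrigerator COP_R = T_C/(T_H − T_C), so T_C = COP·T_H/(1 + COP).
With T_H = 294.82 K, T_C = 5.62 × 294.82/6.620 = 250.28 K.
Converting, 250.28 K = -22.87°C.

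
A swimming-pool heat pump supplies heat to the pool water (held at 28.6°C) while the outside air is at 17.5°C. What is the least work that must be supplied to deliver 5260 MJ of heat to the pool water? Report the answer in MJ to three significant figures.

In absolute terms T_C = 290.65 K and T_H = 301.75 K, so ΔT = 11.10 K.
The reversible limit is COP_HP = T_H/ΔT = 27.18, so W_min = Q_H/COP = Q_H·ΔT/T_H.
W_min = 5260 × 11.10/301.75 = 193.5 MJ.

193 MJ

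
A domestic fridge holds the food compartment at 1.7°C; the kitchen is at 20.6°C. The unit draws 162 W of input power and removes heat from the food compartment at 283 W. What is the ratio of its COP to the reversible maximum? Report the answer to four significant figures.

COP_actual = Q̇_C/Ẇ = 283.0/162.0 = 1.747.
In absolute terms T_C = 274.85 K and T_H = 293.75 K, so ΔT = 18.90 K.
COP_Carnot = T_C/ΔT = 274.85/18.90 = 14.54.
η_II = COP_actual/COP_Carnot = 1.747/14.54 = 0.1201.

0.1201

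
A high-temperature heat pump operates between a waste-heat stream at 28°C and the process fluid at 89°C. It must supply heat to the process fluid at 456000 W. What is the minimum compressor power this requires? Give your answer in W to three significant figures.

In absolute terms T_C = 301.15 K and T_H = 362.15 K, so ΔT = 61.00 K.
COP_Carnot = T_H/ΔT = 362.15/61.00 = 5.937.
Ẇ_min = Q̇/COP_Carnot = 456000/5.937 = 76810 W.

76800 W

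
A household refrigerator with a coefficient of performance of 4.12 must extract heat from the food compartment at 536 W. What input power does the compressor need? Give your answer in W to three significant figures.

130 W

Ẇ = Q̇_C/COP = 536.0/4.12 = 130.1 W.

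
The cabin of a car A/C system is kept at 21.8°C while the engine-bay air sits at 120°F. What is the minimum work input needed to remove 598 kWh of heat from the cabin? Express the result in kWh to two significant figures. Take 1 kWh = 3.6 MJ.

55 kWh

In absolute terms T_C = 294.95 K and T_H = 322.04 K, so ΔT = 27.09 K.
The reversible limit is COP_R = T_C/ΔT = 10.89, so W_min = Q_C/COP = Q_C·ΔT/T_C.
W_min = 598.0 × 27.09/294.95 = 54.92 kWh.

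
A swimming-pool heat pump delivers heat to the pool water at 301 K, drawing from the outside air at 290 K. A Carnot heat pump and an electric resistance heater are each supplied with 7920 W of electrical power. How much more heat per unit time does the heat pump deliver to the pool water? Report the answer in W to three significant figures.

209000 W

The reservoir spacing is ΔT = 301 − 290 = 11.00 K.
COP_Carnot = T_H/ΔT = 301.00/11.00 = 27.36.
The heat pump delivers Q̇_H = COP × Ẇ = 216700 W; the resistance heater delivers Ẇ = 7920 W.
Extra = (COP − 1)·Ẇ = 208800 W.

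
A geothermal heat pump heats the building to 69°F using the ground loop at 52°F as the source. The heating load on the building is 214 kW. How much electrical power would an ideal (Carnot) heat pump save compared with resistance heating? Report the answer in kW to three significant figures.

207 kW

In absolute terms T_C = 284.26 K and T_H = 293.71 K, so ΔT = 9.444 K.
COP_Carnot = T_H/ΔT = 293.71/9.444 = 31.10.
Resistance heating needs Ẇ_res = Q̇_H = 214.0 kW; the reversible heat pump needs only Ẇ_hp = Q̇_H/COP = 6.881 kW.
Saving = 214.0 − 6.881 = 207.1 kW.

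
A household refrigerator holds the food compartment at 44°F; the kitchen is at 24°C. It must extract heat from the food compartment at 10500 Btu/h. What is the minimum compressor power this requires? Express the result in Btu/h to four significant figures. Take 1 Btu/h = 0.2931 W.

650.4 Btu/h

In absolute terms T_C = 279.82 K and T_H = 297.15 K, so ΔT = 17.33 K.
COP_Carnot = T_C/ΔT = 279.82/17.33 = 16.14.
Ẇ_min = Q̇/COP_Carnot = 10500/16.14 = 650.4 Btu/h.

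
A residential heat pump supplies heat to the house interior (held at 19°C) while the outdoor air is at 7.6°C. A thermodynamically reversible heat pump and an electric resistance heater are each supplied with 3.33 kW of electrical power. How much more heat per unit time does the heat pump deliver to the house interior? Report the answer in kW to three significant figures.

82.0 kW

In absolute terms T_C = 280.75 K and T_H = 292.15 K, so ΔT = 11.40 K.
COP_Carnot = T_H/ΔT = 292.15/11.40 = 25.63.
The heat pump delivers Q̇_H = COP × Ẇ = 85.34 kW; the resistance heater delivers Ẇ = 3.330 kW.
Extra = (COP − 1)·Ẇ = 82.01 kW.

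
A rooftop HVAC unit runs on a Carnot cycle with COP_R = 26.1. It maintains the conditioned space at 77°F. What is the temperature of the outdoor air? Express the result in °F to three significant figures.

COP_R = T_C/(T_H − T_C) gives T_H − T_C = T_C/COP.
With T_C = 298.15 K, T_H = 298.15 × (1 + 1/26.1) = 309.57 K.
Converting, 309.57 K = 97.56°F.

97.6 °F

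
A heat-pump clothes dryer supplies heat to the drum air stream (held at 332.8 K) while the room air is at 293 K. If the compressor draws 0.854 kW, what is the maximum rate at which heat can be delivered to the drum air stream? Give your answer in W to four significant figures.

7141 W

The reservoir spacing is ΔT = 332.8 − 293 = 39.80 K.
COP_Carnot = T_H/ΔT = 332.80/39.80 = 8.362.
Q̇_max = COP_Carnot × Ẇ = 8.362 × 0.8540 kW = 7.141 kW = 7141 W.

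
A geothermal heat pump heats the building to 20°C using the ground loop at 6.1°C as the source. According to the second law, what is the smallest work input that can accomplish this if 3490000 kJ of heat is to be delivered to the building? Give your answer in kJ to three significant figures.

In absolute terms T_C = 279.25 K and T_H = 293.15 K, so ΔT = 13.90 K.
The reversible limit is COP_HP = T_H/ΔT = 21.09, so W_min = Q_H/COP = Q_H·ΔT/T_H.
W_min = 3490000 × 13.90/293.15 = 165500 kJ.

165000 kJ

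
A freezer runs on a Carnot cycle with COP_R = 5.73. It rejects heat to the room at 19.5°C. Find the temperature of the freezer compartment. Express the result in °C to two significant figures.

For a Carnot refrigerator COP_R = T_C/(T_H − T_C), so T_C = COP·T_H/(1 + COP).
With T_H = 292.65 K, T_C = 5.73 × 292.65/6.730 = 249.17 K.
Converting, 249.17 K = -23.98°C.

-24 °C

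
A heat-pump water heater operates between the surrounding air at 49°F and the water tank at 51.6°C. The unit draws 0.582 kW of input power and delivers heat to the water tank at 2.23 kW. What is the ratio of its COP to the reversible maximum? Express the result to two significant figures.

0.50

COP_actual = Q̇_H/Ẇ = 2.230/0.5820 = 3.832.
In absolute terms T_C = 282.59 K and T_H = 324.75 K, so ΔT = 42.16 K.
COP_Carnot = T_H/ΔT = 324.75/42.16 = 7.704.
η_II = COP_actual/COP_Carnot = 3.832/7.704 = 0.4974.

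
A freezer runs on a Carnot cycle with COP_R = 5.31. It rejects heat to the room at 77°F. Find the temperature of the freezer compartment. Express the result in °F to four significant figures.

-8.051 °F

For a Carnot refrigerator COP_R = T_C/(T_H − T_C), so T_C = COP·T_H/(1 + COP).
With T_H = 298.15 K, T_C = 5.31 × 298.15/6.310 = 250.90 K.
Converting, 250.90 K = -8.05°F.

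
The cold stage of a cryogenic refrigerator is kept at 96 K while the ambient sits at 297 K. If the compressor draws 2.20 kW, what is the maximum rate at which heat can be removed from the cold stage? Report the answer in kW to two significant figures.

The reservoir spacing is ΔT = 297 − 96 = 201.0 K.
COP_Carnot = T_C/ΔT = 96.00/201.0 = 0.4776.
Q̇_max = COP_Carnot × Ẇ = 0.4776 × 2.200 kW = 1.051 kW.

1.1 kW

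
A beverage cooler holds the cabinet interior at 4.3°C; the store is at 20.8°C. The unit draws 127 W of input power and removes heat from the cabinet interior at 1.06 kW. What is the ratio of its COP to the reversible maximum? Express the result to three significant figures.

Converting, Q̇_C = 1.060 kW = 1060 W, so COP_actual = Q̇_C/Ẇ = 1060/127.0 = 8.346.
In absolute terms T_C = 277.45 K and T_H = 293.95 K, so ΔT = 16.50 K.
COP_Carnot = T_C/ΔT = 277.45/16.50 = 16.82.
η_II = COP_actual/COP_Carnot = 8.346/16.82 = 0.4964.

0.496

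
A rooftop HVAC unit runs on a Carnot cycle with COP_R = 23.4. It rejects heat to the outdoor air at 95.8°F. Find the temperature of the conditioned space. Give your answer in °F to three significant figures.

For a Carnot refrigerator COP_R = T_C/(T_H − T_C), so T_C = COP·T_H/(1 + COP).
With T_H = 308.59 K, T_C = 23.4 × 308.59/24.40 = 295.95 K.
Converting, 295.95 K = 73.03°F.

73.0 °F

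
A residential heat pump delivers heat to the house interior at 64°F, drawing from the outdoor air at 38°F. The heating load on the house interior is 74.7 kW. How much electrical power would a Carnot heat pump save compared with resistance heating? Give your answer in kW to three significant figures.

71.0 kW

In absolute terms T_C = 276.48 K and T_H = 290.93 K, so ΔT = 14.44 K.
COP_Carnot = T_H/ΔT = 290.93/14.44 = 20.14.
Resistance heating needs Ẇ_res = Q̇_H = 74.70 kW; the reversible heat pump needs only Ẇ_hp = Q̇_H/COP = 3.709 kW.
Saving = 74.70 − 3.709 = 70.99 kW.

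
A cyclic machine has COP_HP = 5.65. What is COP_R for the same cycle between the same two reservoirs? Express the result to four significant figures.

4.650

Since Q_H = Q_C + W for any cycle, COP_R = Q_C/W = Q_H/W − 1.
COP_R = 5.65 − 1 = 4.65.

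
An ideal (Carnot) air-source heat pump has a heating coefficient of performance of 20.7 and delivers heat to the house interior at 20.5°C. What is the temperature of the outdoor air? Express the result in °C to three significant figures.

COP_HP = T_H/(T_H − T_C) gives T_H − T_C = T_H/COP.
With T_H = 293.65 K, T_C = 293.65 × (1 − 1/20.7) = 279.46 K.
Converting, 279.46 K = 6.31°C.

6.31 °C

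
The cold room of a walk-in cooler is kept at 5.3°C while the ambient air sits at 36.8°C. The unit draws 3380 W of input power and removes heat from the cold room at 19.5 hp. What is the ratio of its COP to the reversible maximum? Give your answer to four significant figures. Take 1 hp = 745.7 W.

Converting, Q̇_C = 19.50 hp = 14540 W, so COP_actual = Q̇_C/Ẇ = 14540/3380 = 4.302.
In absolute terms T_C = 278.45 K and T_H = 309.95 K, so ΔT = 31.50 K.
COP_Carnot = T_C/ΔT = 278.45/31.50 = 8.840.
η_II = COP_actual/COP_Carnot = 4.302/8.840 = 0.4867.

0.4867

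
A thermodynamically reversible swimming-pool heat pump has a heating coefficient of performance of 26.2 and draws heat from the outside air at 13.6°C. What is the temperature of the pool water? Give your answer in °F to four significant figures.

76.96 °F

COP_HP = T_H/(T_H − T_C) rearranges to T_H = COP·T_C/(COP − 1).
With T_C = 286.75 K, T_H = 26.2 × 286.75/25.20 = 298.13 K.
Converting, 298.13 K = 76.96°F.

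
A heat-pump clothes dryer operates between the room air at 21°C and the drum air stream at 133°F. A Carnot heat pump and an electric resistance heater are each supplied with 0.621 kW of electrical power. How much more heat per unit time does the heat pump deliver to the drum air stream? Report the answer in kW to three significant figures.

5.20 kW

In absolute terms T_C = 294.15 K and T_H = 329.26 K, so ΔT = 35.11 K.
COP_Carnot = T_H/ΔT = 329.26/35.11 = 9.378.
The heat pump delivers Q̇_H = COP × Ẇ = 5.824 kW; the resistance heater delivers Ẇ = 0.6210 kW.
Extra = (COP − 1)·Ẇ = 5.203 kW.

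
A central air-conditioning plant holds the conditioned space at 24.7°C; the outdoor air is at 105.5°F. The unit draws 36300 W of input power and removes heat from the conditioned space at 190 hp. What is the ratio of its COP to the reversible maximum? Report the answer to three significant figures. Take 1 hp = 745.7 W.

Converting, Q̇_C = 190.0 hp = 141700 W, so COP_actual = Q̇_C/Ẇ = 141700/36300 = 3.903.
In absolute terms T_C = 297.85 K and T_H = 313.98 K, so ΔT = 16.13 K.
COP_Carnot = T_C/ΔT = 297.85/16.13 = 18.46.
η_II = COP_actual/COP_Carnot = 3.903/18.46 = 0.2114.

0.211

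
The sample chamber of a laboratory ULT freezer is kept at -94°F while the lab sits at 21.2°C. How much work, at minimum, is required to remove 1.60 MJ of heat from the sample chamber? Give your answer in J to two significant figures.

720000 J

In absolute terms T_C = 203.15 K and T_H = 294.35 K, so ΔT = 91.20 K.
The reversible limit is COP_R = T_C/ΔT = 2.228, so W_min = Q_C/COP = Q_C·ΔT/T_C.
W_min = 1.600 × 91.20/203.15 = 0.7183 MJ = 718300 J.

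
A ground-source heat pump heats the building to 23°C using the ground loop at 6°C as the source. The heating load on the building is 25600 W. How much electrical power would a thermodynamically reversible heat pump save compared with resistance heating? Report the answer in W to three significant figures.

In absolute terms T_C = 279.15 K and T_H = 296.15 K, so ΔT = 17.00 K.
COP_Carnot = T_H/ΔT = 296.15/17.00 = 17.42.
Resistance heating needs Ẇ_res = Q̇_H = 25600 W; the reversible heat pump needs only Ẇ_hp = Q̇_H/COP = 1470 W.
Saving = 25600 − 1470 = 24130 W.

24100 W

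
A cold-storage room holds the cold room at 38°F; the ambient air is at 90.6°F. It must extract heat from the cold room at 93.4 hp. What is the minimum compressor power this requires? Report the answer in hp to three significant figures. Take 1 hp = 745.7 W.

In absolute terms T_C = 276.48 K and T_H = 305.71 K, so ΔT = 29.22 K.
COP_Carnot = T_C/ΔT = 276.48/29.22 = 9.461.
Ẇ_min = Q̇/COP_Carnot = 93.40/9.461 = 9.872 hp.

9.87 hp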